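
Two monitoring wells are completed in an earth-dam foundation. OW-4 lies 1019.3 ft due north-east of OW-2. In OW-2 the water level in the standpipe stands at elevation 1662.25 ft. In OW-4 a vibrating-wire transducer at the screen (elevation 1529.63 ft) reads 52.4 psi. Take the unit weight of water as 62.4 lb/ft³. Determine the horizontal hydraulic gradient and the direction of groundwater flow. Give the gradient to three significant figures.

i ≈ 0.0115; groundwater flows toward the north-east

Total head at OW-2: h = 1662.25 ft (water level in the piezometer is the total head).
Pressure head at OW-4: ψ = 144·P/γ = 144 × 52.4 / 62.4 = 120.92 ft.
Total head at OW-4: h = z + ψ = 1529.63 + 120.92 = 1650.55 ft.
Head difference: h(OW-2) − h(OW-4) = 1662.25 − 1650.55 = 11.70 ft.
Hydraulic gradient: i = |Δh| / L = 11.70 / 1019.3 = 0.0115.
Flow is from higher to lower head: from OW-2 toward OW-4, i.e. toward the north-east.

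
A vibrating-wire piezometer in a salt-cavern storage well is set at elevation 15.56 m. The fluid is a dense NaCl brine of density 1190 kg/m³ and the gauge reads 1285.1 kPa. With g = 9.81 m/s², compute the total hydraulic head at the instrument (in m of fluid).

ψ = P/(ρg) = 1285.1×1000 / (1190 × 9.81) = 110.08 m.
h = z + ψ = 15.56 + 110.08 = 125.64 m.

h ≈ 125.64 m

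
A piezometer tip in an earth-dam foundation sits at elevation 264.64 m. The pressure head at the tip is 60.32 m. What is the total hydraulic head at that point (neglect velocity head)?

h ≈ 324.96 m

h = z + ψ = 264.64 + 60.32 = 324.96 m.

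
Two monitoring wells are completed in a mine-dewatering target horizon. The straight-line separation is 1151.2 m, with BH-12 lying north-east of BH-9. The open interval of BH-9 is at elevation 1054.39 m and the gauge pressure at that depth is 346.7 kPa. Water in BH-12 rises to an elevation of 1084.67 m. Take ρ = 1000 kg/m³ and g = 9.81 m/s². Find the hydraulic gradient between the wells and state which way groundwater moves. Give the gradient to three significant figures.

i ≈ 0.00440; groundwater flows toward the north-east

Pressure head at BH-9: ψ = P/(ρg) = 346.7×1000 / (1000 × 9.81) = 35.34 m.
Total head at BH-9: h = z + ψ = 1054.39 + 35.34 = 1089.73 m.
Total head at BH-12: h = 1084.67 m (water level in the piezometer is the total head).
Head difference: h(BH-9) − h(BH-12) = 1089.73 − 1084.67 = 5.06 m.
Hydraulic gradient: i = |Δh| / L = 5.06 / 1151.2 = 0.00440.
Flow is from higher to lower head: from BH-9 toward BH-12, i.e. toward the north-east.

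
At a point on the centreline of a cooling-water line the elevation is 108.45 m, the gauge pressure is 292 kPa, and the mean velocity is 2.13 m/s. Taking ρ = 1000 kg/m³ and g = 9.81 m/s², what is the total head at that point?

Pressure head ψ = P/(ρg) = 292×1000 / (1000 × 9.81) = 29.77 m.
Velocity head = v²/(2g) = 2.13² / (2 × 9.81) = 0.231 m.
h = z + ψ + v²/(2g) = 108.45 + 29.77 + 0.231 = 138.45 m.

h ≈ 138.45 m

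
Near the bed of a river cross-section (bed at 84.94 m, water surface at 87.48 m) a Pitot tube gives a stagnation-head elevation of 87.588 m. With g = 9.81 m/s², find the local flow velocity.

Near the bed, under hydrostatic conditions, the piezometric head (z + ψ) equals the free-surface elevation, 87.48 m.
Velocity head = total − piezometric = 87.588 − 87.48 = 0.108 m.
v = √(2g·h_v) = √(2 × 9.81 × 0.108) = 1.46 m/s.

v ≈ 1.46 m/s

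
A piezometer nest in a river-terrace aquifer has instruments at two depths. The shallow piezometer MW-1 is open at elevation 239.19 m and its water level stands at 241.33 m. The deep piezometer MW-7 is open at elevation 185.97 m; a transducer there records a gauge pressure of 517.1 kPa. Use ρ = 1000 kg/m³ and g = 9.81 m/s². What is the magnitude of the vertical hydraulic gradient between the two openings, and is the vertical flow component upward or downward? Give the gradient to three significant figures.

Total head at MW-1: h = 241.33 m (water level in the standpipe).
Pressure head at MW-7: ψ = P/(ρg) = 517.1×1000 / (1000 × 9.81) = 52.71 m.
Total head at MW-7: h = z + ψ = 185.97 + 52.71 = 238.68 m.
Δh = h(MW-1) − h(MW-7) = 241.33 − 238.68 = 2.65 m.
Vertical separation Δz = 239.19 − 185.97 = 53.22 m.
|i_v| = |Δh| / Δz = 2.65 / 53.22 = 0.0498.
Head is higher in the shallow piezometer, so vertical flow is downward (recharge condition).

|i_v| ≈ 0.0498; vertical flow is downward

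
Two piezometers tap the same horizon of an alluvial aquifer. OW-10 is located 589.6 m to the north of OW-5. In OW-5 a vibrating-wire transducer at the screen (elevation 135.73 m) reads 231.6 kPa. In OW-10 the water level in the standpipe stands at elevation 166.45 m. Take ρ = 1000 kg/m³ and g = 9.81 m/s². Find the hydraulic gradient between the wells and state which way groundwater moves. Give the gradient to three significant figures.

Pressure head at OW-5: ψ = P/(ρg) = 231.6×1000 / (1000 × 9.81) = 23.61 m.
Total head at OW-5: h = z + ψ = 135.73 + 23.61 = 159.34 m.
Total head at OW-10: h = 166.45 m (water level in the piezometer is the total head).
Head difference: h(OW-5) − h(OW-10) = 159.34 − 166.45 = -7.11 m.
Hydraulic gradient: i = |Δh| / L = 7.11 / 589.6 = 0.0121.
Flow is from higher to lower head: from OW-10 toward OW-5, i.e. toward the south.

i ≈ 0.0121; groundwater flows toward the south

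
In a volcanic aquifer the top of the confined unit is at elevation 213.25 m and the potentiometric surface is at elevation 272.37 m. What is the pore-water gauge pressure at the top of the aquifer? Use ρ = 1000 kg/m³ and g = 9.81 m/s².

Pressure head at the aquifer top: ψ = h − z = 272.37 − 213.25 = 59.12 m.
P = ρgψ = 1000 × 9.81 × 59.12 = 579967 Pa ≈ 580 kPa.

P ≈ 580 kPa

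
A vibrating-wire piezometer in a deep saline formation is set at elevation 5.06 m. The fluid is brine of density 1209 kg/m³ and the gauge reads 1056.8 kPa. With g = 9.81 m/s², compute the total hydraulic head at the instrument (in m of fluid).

h ≈ 94.16 m

ψ = P/(ρg) = 1056.8×1000 / (1209 × 9.81) = 89.10 m.
h = z + ψ = 5.06 + 89.10 = 94.16 m.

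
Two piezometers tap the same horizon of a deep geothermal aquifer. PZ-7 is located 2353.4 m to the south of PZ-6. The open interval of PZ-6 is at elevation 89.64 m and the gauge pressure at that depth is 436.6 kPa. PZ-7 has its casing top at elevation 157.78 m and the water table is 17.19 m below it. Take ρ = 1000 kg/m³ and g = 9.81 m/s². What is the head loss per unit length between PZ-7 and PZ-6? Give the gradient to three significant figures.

Pressure head at PZ-6: ψ = P/(ρg) = 436.6×1000 / (1000 × 9.81) = 44.51 m.
Total head at PZ-6: h = z + ψ = 89.64 + 44.51 = 134.15 m.
Total head at PZ-7: h = 157.78 − 17.19 = 140.59 m.
Head difference: h(PZ-6) − h(PZ-7) = 134.15 − 140.59 = -6.44 m.
Hydraulic gradient: i = |Δh| / L = 6.44 / 2353.4 = 0.00274.

i ≈ 0.00274 m/m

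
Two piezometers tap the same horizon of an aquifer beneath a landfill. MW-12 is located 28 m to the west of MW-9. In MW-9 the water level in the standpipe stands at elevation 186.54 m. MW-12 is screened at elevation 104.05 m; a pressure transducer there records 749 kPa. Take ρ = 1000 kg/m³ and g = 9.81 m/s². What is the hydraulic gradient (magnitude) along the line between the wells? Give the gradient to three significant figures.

Total head at MW-9: h = 186.54 m (water level in the piezometer is the total head).
Pressure head at MW-12: ψ = P/(ρg) = 749×1000 / (1000 × 9.81) = 76.35 m.
Total head at MW-12: h = z + ψ = 104.05 + 76.35 = 180.40 m.
Head difference: h(MW-9) − h(MW-12) = 186.54 − 180.40 = 6.14 m.
Hydraulic gradient: i = |Δh| / L = 6.14 / 28 = 0.219.

i ≈ 0.219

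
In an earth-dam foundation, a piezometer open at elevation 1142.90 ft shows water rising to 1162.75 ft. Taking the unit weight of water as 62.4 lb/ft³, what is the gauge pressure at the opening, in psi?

P ≈ 8.60 psi

Pressure head ψ = h − z = 1162.75 − 1142.90 = 19.85 ft.
P = γ·ψ / 144 = 62.4 × 19.85 / 144 = 8.60 psi.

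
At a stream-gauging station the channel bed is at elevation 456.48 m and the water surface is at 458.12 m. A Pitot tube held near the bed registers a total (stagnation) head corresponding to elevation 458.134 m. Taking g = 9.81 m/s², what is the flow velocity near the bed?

v ≈ 0.524 m/s

Near the bed, under hydrostatic conditions, the piezometric head (z + ψ) equals the free-surface elevation, 458.12 m.
Velocity head = total − piezometric = 458.134 − 458.12 = 0.014 m.
v = √(2g·h_v) = √(2 × 9.81 × 0.014) = 0.524 m/s.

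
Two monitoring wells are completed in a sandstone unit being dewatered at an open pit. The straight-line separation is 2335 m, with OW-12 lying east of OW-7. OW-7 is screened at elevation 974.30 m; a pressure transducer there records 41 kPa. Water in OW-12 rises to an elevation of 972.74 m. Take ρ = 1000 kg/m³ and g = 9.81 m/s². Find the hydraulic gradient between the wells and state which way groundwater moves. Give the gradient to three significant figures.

i ≈ 0.00246; groundwater flows toward the east

Pressure head at OW-7: ψ = P/(ρg) = 41×1000 / (1000 × 9.81) = 4.18 m.
Total head at OW-7: h = z + ψ = 974.30 + 4.18 = 978.48 m.
Total head at OW-12: h = 972.74 m (water level in the piezometer is the total head).
Head difference: h(OW-7) − h(OW-12) = 978.48 − 972.74 = 5.74 m.
Hydraulic gradient: i = |Δh| / L = 5.74 / 2335 = 0.00246.
Flow is from higher to lower head: from OW-7 toward OW-12, i.e. toward the east.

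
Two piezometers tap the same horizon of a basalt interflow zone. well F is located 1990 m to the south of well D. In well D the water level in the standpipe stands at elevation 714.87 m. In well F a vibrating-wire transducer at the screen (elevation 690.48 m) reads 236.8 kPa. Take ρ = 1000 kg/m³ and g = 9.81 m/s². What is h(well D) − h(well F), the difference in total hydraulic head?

Total head at well D: h = 714.87 m (water level in the piezometer is the total head).
Pressure head at well F: ψ = P/(ρg) = 236.8×1000 / (1000 × 9.81) = 24.14 m.
Total head at well F: h = z + ψ = 690.48 + 24.14 = 714.62 m.
Head difference: h(well D) − h(well F) = 714.87 − 714.62 = 0.25 m.

Δh ≈ 0.25 m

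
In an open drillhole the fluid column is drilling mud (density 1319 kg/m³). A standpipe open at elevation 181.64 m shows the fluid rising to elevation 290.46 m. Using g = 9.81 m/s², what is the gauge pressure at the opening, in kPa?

P ≈ 1410 kPa

Pressure head ψ = h − z = 290.46 − 181.64 = 108.82 m.
P = ρgψ = 1319 × 9.81 × 108.82 = 1408064 Pa ≈ 1410 kPa.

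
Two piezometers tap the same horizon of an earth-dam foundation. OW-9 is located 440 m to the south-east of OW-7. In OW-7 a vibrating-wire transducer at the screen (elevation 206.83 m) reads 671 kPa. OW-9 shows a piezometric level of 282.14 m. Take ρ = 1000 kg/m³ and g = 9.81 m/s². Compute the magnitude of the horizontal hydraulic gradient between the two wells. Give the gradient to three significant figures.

Pressure head at OW-7: ψ = P/(ρg) = 671×1000 / (1000 × 9.81) = 68.40 m.
Total head at OW-7: h = z + ψ = 206.83 + 68.40 = 275.23 m.
Total head at OW-9: h = 282.14 m (water level in the piezometer is the total head).
Head difference: h(OW-7) − h(OW-9) = 275.23 − 282.14 = -6.91 m.
Hydraulic gradient: i = |Δh| / L = 6.91 / 440 = 0.0157.

i ≈ 0.0157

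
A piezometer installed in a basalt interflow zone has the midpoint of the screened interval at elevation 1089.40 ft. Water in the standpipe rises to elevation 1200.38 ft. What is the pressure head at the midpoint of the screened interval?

Total head h = 1200.38 ft (the water-surface elevation in the piezometer).
Pressure head ψ = h − z = 1200.38 − 1089.40 = 110.98 ft.

ψ ≈ 110.98 ft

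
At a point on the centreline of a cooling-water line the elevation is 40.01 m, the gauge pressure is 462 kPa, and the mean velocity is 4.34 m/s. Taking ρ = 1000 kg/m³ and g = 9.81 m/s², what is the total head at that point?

h ≈ 88.06 m

Pressure head ψ = P/(ρg) = 462×1000 / (1000 × 9.81) = 47.09 m.
Velocity head = v²/(2g) = 4.34² / (2 × 9.81) = 0.960 m.
h = z + ψ + v²/(2g) = 40.01 + 47.09 + 0.960 = 88.06 m.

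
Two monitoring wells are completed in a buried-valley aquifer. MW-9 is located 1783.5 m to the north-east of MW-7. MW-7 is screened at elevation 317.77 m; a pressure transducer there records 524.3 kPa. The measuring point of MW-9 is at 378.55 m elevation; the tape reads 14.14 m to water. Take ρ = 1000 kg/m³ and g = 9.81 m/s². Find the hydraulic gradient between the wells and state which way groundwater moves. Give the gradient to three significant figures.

i ≈ 0.00382; groundwater flows toward the north-east

Pressure head at MW-7: ψ = P/(ρg) = 524.3×1000 / (1000 × 9.81) = 53.45 m.
Total head at MW-7: h = z + ψ = 317.77 + 53.45 = 371.22 m.
Total head at MW-9: h = 378.55 − 14.14 = 364.41 m.
Head difference: h(MW-7) − h(MW-9) = 371.22 − 364.41 = 6.81 m.
Hydraulic gradient: i = |Δh| / L = 6.81 / 1783.5 = 0.00382.
Flow is from higher to lower head: from MW-7 toward MW-9, i.e. toward the north-east.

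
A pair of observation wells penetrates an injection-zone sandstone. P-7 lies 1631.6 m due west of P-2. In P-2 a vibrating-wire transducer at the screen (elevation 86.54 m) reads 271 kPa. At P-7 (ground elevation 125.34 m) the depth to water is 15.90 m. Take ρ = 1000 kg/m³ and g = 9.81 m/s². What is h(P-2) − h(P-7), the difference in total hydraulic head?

Pressure head at P-2: ψ = P/(ρg) = 271×1000 / (1000 × 9.81) = 27.62 m.
Total head at P-2: h = z + ψ = 86.54 + 27.62 = 114.16 m.
Total head at P-7: h = 125.34 − 15.90 = 109.44 m.
Head difference: h(P-2) − h(P-7) = 114.16 − 109.44 = 4.72 m.

Δh ≈ 4.72 m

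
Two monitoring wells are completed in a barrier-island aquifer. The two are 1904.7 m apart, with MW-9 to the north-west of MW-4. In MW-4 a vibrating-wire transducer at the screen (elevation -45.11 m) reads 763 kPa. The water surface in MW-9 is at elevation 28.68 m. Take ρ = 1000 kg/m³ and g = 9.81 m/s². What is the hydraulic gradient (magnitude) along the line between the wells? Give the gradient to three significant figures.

Pressure head at MW-4: ψ = P/(ρg) = 763×1000 / (1000 × 9.81) = 77.78 m.
Total head at MW-4: h = z + ψ = -45.11 + 77.78 = 32.67 m.
Total head at MW-9: h = 28.68 m (water level in the piezometer is the total head).
Head difference: h(MW-4) − h(MW-9) = 32.67 − 28.68 = 3.99 m.
Hydraulic gradient: i = |Δh| / L = 3.99 / 1904.7 = 0.00209.

i ≈ 0.00209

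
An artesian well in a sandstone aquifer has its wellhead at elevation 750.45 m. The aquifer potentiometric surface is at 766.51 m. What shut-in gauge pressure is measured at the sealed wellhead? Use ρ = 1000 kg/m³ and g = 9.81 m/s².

Head above the cap: Δh = 766.51 − 750.45 = 16.06 m.
P = ρgΔh = 1000 × 9.81 × 16.06 = 157549 Pa ≈ 158 kPa.

P ≈ 158 kPa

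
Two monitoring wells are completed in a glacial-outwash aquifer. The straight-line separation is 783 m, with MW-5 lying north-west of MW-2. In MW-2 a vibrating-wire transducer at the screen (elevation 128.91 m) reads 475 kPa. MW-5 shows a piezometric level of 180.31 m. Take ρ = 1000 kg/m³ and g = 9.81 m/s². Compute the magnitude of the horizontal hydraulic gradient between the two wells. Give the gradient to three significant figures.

i ≈ 0.00381

Pressure head at MW-2: ψ = P/(ρg) = 475×1000 / (1000 × 9.81) = 48.42 m.
Total head at MW-2: h = z + ψ = 128.91 + 48.42 = 177.33 m.
Total head at MW-5: h = 180.31 m (water level in the piezometer is the total head).
Head difference: h(MW-2) − h(MW-5) = 177.33 − 180.31 = -2.98 m.
Hydraulic gradient: i = |Δh| / L = 2.98 / 783 = 0.00381.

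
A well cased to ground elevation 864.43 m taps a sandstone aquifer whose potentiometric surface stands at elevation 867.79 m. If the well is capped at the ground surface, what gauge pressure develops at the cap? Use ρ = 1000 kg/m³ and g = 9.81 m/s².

Head above the cap: Δh = 867.79 − 864.43 = 3.36 m.
P = ρgΔh = 1000 × 9.81 × 3.36 = 32962 Pa ≈ 33.0 kPa.

P ≈ 33.0 kPa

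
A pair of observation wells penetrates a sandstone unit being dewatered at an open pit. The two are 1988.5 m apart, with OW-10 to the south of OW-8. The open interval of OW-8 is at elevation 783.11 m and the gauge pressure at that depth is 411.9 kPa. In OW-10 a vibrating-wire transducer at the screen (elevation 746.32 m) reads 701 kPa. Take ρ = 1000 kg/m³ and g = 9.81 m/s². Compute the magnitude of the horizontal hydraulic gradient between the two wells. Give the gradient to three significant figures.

Pressure head at OW-8: ψ = P/(ρg) = 411.9×1000 / (1000 × 9.81) = 41.99 m.
Total head at OW-8: h = z + ψ = 783.11 + 41.99 = 825.10 m.
Pressure head at OW-10: ψ = P/(ρg) = 701×1000 / (1000 × 9.81) = 71.46 m.
Total head at OW-10: h = z + ψ = 746.32 + 71.46 = 817.78 m.
Head difference: h(OW-8) − h(OW-10) = 825.10 − 817.78 = 7.32 m.
Hydraulic gradient: i = |Δh| / L = 7.32 / 1988.5 = 0.00368.

i ≈ 0.00368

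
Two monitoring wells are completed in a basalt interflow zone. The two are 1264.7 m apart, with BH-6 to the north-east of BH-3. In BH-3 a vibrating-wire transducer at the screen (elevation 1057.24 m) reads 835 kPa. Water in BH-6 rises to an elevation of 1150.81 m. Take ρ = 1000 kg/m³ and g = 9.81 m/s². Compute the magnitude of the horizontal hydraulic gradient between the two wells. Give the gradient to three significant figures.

Pressure head at BH-3: ψ = P/(ρg) = 835×1000 / (1000 × 9.81) = 85.12 m.
Total head at BH-3: h = z + ψ = 1057.24 + 85.12 = 1142.36 m.
Total head at BH-6: h = 1150.81 m (water level in the piezometer is the total head).
Head difference: h(BH-3) − h(BH-6) = 1142.36 − 1150.81 = -8.45 m.
Hydraulic gradient: i = |Δh| / L = 8.45 / 1264.7 = 0.00668.

i ≈ 0.00668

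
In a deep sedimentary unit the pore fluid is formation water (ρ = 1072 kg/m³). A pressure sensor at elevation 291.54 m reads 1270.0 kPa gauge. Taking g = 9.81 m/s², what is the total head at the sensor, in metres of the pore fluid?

ψ = P/(ρg) = 1270.0×1000 / (1072 × 9.81) = 120.76 m.
h = z + ψ = 291.54 + 120.76 = 412.30 m.

h ≈ 412.30 m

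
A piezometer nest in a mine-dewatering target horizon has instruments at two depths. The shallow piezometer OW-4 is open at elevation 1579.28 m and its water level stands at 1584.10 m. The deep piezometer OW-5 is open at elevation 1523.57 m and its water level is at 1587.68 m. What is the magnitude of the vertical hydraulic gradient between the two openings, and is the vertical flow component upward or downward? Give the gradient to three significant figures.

Total head at OW-4: h = 1584.10 m (water level in the standpipe).
Total head at OW-5: h = 1587.68 m.
Δh = h(OW-4) − h(OW-5) = 1584.10 − 1587.68 = -3.58 m.
Vertical separation Δz = 1579.28 − 1523.57 = 55.71 m.
|i_v| = |Δh| / Δz = 3.58 / 55.71 = 0.0643.
Head is higher in the deep piezometer, so vertical flow is upward (discharge condition).

|i_v| ≈ 0.0643; vertical flow is upward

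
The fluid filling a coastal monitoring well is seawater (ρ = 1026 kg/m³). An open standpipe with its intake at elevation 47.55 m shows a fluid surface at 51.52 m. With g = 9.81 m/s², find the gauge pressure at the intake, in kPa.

P ≈ 40.0 kPa

Pressure head ψ = h − z = 51.52 − 47.55 = 3.97 m.
P = ρgψ = 1026 × 9.81 × 3.97 = 39958 Pa ≈ 40.0 kPa.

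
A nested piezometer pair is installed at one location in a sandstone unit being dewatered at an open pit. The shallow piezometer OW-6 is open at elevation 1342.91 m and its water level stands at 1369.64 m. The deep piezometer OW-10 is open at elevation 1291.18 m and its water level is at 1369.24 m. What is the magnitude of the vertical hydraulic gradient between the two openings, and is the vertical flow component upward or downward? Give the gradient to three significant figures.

|i_v| ≈ 0.00773; vertical flow is downward

Total head at OW-6: h = 1369.64 m (water level in the standpipe).
Total head at OW-10: h = 1369.24 m.
Δh = h(OW-6) − h(OW-10) = 1369.64 − 1369.24 = 0.40 m.
Vertical separation Δz = 1342.91 − 1291.18 = 51.73 m.
|i_v| = |Δh| / Δz = 0.40 / 51.73 = 0.00773.
Head is higher in the shallow piezometer, so vertical flow is downward (recharge condition).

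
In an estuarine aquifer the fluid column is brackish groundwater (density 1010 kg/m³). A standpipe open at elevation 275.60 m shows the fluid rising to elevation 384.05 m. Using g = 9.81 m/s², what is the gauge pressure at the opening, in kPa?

Pressure head ψ = h − z = 384.05 − 275.60 = 108.45 m.
P = ρgψ = 1010 × 9.81 × 108.45 = 1074533 Pa ≈ 1070 kPa.

P ≈ 1070 kPa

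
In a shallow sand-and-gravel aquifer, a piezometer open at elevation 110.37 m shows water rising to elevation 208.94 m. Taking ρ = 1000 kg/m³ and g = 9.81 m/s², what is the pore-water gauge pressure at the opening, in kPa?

Pressure head ψ = h − z = 208.94 − 110.37 = 98.57 m.
P = ρgψ = 1000 × 9.81 × 98.57 = 966972 Pa ≈ 967 kPa.

P ≈ 967 kPa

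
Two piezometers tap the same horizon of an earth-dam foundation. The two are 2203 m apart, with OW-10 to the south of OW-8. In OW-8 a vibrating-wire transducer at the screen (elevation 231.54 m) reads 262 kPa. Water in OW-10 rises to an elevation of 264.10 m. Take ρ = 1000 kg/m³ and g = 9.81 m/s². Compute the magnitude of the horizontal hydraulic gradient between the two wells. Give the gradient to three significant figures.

Pressure head at OW-8: ψ = P/(ρg) = 262×1000 / (1000 × 9.81) = 26.71 m.
Total head at OW-8: h = z + ψ = 231.54 + 26.71 = 258.25 m.
Total head at OW-10: h = 264.10 m (water level in the piezometer is the total head).
Head difference: h(OW-8) − h(OW-10) = 258.25 − 264.10 = -5.85 m.
Hydraulic gradient: i = |Δh| / L = 5.85 / 2203 = 0.00266.

i ≈ 0.00266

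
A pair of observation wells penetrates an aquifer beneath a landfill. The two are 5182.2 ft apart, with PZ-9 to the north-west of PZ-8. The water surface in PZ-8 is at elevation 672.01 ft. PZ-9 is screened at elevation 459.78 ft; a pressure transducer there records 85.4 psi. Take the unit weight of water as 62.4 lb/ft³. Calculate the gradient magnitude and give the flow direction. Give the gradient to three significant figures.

Total head at PZ-8: h = 672.01 ft (water level in the piezometer is the total head).
Pressure head at PZ-9: ψ = 144·P/γ = 144 × 85.4 / 62.4 = 197.08 ft.
Total head at PZ-9: h = z + ψ = 459.78 + 197.08 = 656.86 ft.
Head difference: h(PZ-8) − h(PZ-9) = 672.01 − 656.86 = 15.15 ft.
Hydraulic gradient: i = |Δh| / L = 15.15 / 5182.2 = 0.00292.
Flow is from higher to lower head: from PZ-8 toward PZ-9, i.e. toward the north-west.

i ≈ 0.00292; groundwater flows toward the north-west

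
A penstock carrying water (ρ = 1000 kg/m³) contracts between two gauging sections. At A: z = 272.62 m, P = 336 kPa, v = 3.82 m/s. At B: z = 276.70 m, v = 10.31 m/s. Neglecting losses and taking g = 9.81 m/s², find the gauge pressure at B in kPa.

Pressure head at A: ψ₁ = P₁/(ρg) = 336×1000 / (1000 × 9.81) = 34.25 m.
Velocity heads: v₁²/2g = 3.82²/19.62 = 0.744 m; v₂²/2g = 10.31²/19.62 = 5.418 m.
Total head H = z₁ + ψ₁ + v₁²/2g = 272.62 + 34.25 + 0.744 = 307.61 m.
ψ₂ = H − z₂ − v₂²/2g = 307.61 − 276.70 − 5.418 = 25.49 m.
P₂ = ρgψ₂ = 1000 × 9.81 × 25.49 ≈ 250 kPa.

P₂ ≈ 250 kPa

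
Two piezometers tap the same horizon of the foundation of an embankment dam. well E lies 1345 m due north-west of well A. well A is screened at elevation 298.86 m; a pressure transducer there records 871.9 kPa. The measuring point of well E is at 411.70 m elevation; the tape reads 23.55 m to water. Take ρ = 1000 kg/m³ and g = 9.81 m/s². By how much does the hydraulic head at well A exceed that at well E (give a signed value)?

Pressure head at well A: ψ = P/(ρg) = 871.9×1000 / (1000 × 9.81) = 88.88 m.
Total head at well A: h = z + ψ = 298.86 + 88.88 = 387.74 m.
Total head at well E: h = 411.70 − 23.55 = 388.15 m.
Head difference: h(well A) − h(well E) = 387.74 − 388.15 = -0.41 m.

Δh ≈ -0.41 m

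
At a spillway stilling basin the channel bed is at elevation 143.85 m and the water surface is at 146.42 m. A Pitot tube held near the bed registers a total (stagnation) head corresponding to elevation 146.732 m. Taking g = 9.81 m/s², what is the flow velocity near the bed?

v ≈ 2.47 m/s

Near the bed, under hydrostatic conditions, the piezometric head (z + ψ) equals the free-surface elevation, 146.42 m.
Velocity head = total − piezometric = 146.732 − 146.42 = 0.312 m.
v = √(2g·h_v) = √(2 × 9.81 × 0.312) = 2.47 m/s.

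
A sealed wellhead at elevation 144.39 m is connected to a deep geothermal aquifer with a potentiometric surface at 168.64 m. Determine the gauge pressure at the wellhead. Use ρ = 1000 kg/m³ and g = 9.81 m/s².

P ≈ 238 kPa

Head above the cap: Δh = 168.64 − 144.39 = 24.25 m.
P = ρgΔh = 1000 × 9.81 × 24.25 = 237892 Pa ≈ 238 kPa.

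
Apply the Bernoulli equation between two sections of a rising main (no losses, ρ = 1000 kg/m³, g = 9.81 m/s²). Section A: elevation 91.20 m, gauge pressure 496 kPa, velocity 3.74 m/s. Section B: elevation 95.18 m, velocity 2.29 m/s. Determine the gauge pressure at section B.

P₂ ≈ 461 kPa

Pressure head at A: ψ₁ = P₁/(ρg) = 496×1000 / (1000 × 9.81) = 50.56 m.
Velocity heads: v₁²/2g = 3.74²/19.62 = 0.713 m; v₂²/2g = 2.29²/19.62 = 0.267 m.
Total head H = z₁ + ψ₁ + v₁²/2g = 91.20 + 50.56 + 0.713 = 142.47 m.
ψ₂ = H − z₂ − v₂²/2g = 142.47 − 95.18 − 0.267 = 47.02 m.
P₂ = ρgψ₂ = 1000 × 9.81 × 47.02 ≈ 461 kPa.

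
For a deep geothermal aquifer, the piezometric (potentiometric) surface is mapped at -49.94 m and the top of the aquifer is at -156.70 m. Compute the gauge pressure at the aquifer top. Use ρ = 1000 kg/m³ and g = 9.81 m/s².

Pressure head at the aquifer top: ψ = h − z = -49.94 − (-156.70) = 106.76 m.
P = ρgψ = 1000 × 9.81 × 106.76 = 1047316 Pa ≈ 1050 kPa.

P ≈ 1050 kPa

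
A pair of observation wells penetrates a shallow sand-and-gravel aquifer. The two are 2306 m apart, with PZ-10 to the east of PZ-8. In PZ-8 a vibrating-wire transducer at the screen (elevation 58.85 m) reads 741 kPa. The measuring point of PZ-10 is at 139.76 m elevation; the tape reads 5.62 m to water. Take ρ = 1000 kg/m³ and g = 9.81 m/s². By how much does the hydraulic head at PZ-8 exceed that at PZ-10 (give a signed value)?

Pressure head at PZ-8: ψ = P/(ρg) = 741×1000 / (1000 × 9.81) = 75.54 m.
Total head at PZ-8: h = z + ψ = 58.85 + 75.54 = 134.39 m.
Total head at PZ-10: h = 139.76 − 5.62 = 134.14 m.
Head difference: h(PZ-8) − h(PZ-10) = 134.39 − 134.14 = 0.25 m.

Δh ≈ 0.25 m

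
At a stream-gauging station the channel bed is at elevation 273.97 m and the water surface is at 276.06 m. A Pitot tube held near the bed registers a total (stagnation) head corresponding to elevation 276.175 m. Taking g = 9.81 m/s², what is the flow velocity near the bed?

v ≈ 1.50 m/s

Near the bed, under hydrostatic conditions, the piezometric head (z + ψ) equals the free-surface elevation, 276.06 m.
Velocity head = total − piezometric = 276.175 − 276.06 = 0.115 m.
v = √(2g·h_v) = √(2 × 9.81 × 0.115) = 1.50 m/s.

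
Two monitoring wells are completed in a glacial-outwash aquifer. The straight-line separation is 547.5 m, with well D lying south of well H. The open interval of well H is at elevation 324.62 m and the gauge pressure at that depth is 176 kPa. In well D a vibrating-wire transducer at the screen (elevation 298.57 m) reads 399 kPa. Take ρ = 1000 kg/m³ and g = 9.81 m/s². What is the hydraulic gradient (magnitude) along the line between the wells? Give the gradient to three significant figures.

i ≈ 0.00606

Pressure head at well H: ψ = P/(ρg) = 176×1000 / (1000 × 9.81) = 17.94 m.
Total head at well H: h = z + ψ = 324.62 + 17.94 = 342.56 m.
Pressure head at well D: ψ = P/(ρg) = 399×1000 / (1000 × 9.81) = 40.67 m.
Total head at well D: h = z + ψ = 298.57 + 40.67 = 339.24 m.
Head difference: h(well H) − h(well D) = 342.56 − 339.24 = 3.32 m.
Hydraulic gradient: i = |Δh| / L = 3.32 / 547.5 = 0.00606.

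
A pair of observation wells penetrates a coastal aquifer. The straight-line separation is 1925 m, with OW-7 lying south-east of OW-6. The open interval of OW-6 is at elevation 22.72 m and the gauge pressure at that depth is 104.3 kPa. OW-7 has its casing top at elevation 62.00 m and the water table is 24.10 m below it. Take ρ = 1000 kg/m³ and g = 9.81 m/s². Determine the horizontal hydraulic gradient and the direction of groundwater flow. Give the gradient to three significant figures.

i ≈ 0.00236; groundwater flows toward the north-west

Pressure head at OW-6: ψ = P/(ρg) = 104.3×1000 / (1000 × 9.81) = 10.63 m.
Total head at OW-6: h = z + ψ = 22.72 + 10.63 = 33.35 m.
Total head at OW-7: h = 62.00 − 24.10 = 37.90 m.
Head difference: h(OW-6) − h(OW-7) = 33.35 − 37.90 = -4.55 m.
Hydraulic gradient: i = |Δh| / L = 4.55 / 1925 = 0.00236.
Flow is from higher to lower head: from OW-7 toward OW-6, i.e. toward the north-west.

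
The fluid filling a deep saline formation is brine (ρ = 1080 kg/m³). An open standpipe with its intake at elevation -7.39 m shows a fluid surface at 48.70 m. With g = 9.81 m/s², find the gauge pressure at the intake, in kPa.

P ≈ 594 kPa

Pressure head ψ = h − z = 48.70 − (-7.39) = 56.09 m.
P = ρgψ = 1080 × 9.81 × 56.09 = 594262 Pa ≈ 594 kPa.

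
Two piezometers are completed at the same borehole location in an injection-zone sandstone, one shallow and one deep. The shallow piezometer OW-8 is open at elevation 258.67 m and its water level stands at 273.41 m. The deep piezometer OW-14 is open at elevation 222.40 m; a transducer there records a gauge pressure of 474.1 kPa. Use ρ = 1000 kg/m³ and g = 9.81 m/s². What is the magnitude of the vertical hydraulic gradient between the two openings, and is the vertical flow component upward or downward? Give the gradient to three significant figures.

Total head at OW-8: h = 273.41 m (water level in the standpipe).
Pressure head at OW-14: ψ = P/(ρg) = 474.1×1000 / (1000 × 9.81) = 48.33 m.
Total head at OW-14: h = z + ψ = 222.40 + 48.33 = 270.73 m.
Δh = h(OW-8) − h(OW-14) = 273.41 − 270.73 = 2.68 m.
Vertical separation Δz = 258.67 − 222.40 = 36.27 m.
|i_v| = |Δh| / Δz = 2.68 / 36.27 = 0.0739.
Head is higher in the shallow piezometer, so vertical flow is downward (recharge condition).

|i_v| ≈ 0.0739; vertical flow is downward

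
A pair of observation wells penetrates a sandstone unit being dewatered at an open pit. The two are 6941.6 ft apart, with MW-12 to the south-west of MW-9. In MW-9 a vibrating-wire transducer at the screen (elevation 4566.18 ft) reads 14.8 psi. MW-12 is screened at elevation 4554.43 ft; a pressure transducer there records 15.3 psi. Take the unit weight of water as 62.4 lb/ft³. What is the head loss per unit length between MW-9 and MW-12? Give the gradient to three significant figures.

i ≈ 0.00153 ft/ft

Pressure head at MW-9: ψ = 144·P/γ = 144 × 14.8 / 62.4 = 34.15 ft.
Total head at MW-9: h = z + ψ = 4566.18 + 34.15 = 4600.33 ft.
Pressure head at MW-12: ψ = 144·P/γ = 144 × 15.3 / 62.4 = 35.31 ft.
Total head at MW-12: h = z + ψ = 4554.43 + 35.31 = 4589.74 ft.
Head difference: h(MW-9) − h(MW-12) = 4600.33 − 4589.74 = 10.59 ft.
Hydraulic gradient: i = |Δh| / L = 10.59 / 6941.6 = 0.00153.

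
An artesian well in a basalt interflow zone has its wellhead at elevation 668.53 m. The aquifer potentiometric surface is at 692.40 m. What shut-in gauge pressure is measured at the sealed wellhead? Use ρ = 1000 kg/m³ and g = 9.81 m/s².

Head above the cap: Δh = 692.40 − 668.53 = 23.87 m.
P = ρgΔh = 1000 × 9.81 × 23.87 = 234165 Pa ≈ 234 kPa.

P ≈ 234 kPa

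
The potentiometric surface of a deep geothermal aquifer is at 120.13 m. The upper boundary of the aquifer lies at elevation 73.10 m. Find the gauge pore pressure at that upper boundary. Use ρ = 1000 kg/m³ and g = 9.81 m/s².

P ≈ 461 kPa

Pressure head at the aquifer top: ψ = h − z = 120.13 − 73.10 = 47.03 m.
P = ρgψ = 1000 × 9.81 × 47.03 = 461364 Pa ≈ 461 kPa.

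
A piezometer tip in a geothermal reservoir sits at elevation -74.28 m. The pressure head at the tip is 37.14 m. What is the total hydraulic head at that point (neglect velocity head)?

h = z + ψ = -74.28 + 37.14 = -37.14 m.

h ≈ -37.14 m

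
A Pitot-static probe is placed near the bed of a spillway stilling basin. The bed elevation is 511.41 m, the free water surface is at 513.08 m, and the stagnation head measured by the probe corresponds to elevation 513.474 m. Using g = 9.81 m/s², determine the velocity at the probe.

v ≈ 2.78 m/s

Near the bed, under hydrostatic conditions, the piezometric head (z + ψ) equals the free-surface elevation, 513.08 m.
Velocity head = total − piezometric = 513.474 − 513.08 = 0.394 m.
v = √(2g·h_v) = √(2 × 9.81 × 0.394) = 2.78 m/s.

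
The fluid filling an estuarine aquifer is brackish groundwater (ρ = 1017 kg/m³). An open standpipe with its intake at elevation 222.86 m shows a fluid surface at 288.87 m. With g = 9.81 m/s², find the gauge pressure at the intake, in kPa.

Pressure head ψ = h − z = 288.87 − 222.86 = 66.01 m.
P = ρgψ = 1017 × 9.81 × 66.01 = 658567 Pa ≈ 659 kPa.

P ≈ 659 kPa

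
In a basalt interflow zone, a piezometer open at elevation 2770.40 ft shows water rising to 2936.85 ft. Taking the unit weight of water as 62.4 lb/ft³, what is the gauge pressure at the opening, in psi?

Pressure head ψ = h − z = 2936.85 − 2770.40 = 166.45 ft.
P = γ·ψ / 144 = 62.4 × 166.45 / 144 = 72.1 psi.

P ≈ 72.1 psi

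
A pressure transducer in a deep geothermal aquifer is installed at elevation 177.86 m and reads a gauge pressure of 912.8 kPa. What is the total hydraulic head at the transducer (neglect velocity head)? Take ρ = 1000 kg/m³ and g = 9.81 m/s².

h ≈ 270.91 m

ψ = P/(ρg) = 912.8×1000 / (1000 × 9.81) = 93.05 m.
h = z + ψ = 177.86 + 93.05 = 270.91 m.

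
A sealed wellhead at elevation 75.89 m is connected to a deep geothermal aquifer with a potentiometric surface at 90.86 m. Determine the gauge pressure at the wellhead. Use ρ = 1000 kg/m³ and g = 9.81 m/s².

P ≈ 147 kPa

Head above the cap: Δh = 90.86 − 75.89 = 14.97 m.
P = ρgΔh = 1000 × 9.81 × 14.97 = 146856 Pa ≈ 147 kPa.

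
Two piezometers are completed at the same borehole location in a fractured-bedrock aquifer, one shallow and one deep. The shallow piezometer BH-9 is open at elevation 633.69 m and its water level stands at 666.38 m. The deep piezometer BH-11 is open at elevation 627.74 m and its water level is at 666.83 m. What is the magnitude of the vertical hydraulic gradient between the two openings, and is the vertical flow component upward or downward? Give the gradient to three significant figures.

|i_v| ≈ 0.0756; vertical flow is upward

Total head at BH-9: h = 666.38 m (water level in the standpipe).
Total head at BH-11: h = 666.83 m.
Δh = h(BH-9) − h(BH-11) = 666.38 − 666.83 = -0.45 m.
Vertical separation Δz = 633.69 − 627.74 = 5.95 m.
|i_v| = |Δh| / Δz = 0.45 / 5.95 = 0.0756.
Head is higher in the deep piezometer, so vertical flow is upward (discharge condition).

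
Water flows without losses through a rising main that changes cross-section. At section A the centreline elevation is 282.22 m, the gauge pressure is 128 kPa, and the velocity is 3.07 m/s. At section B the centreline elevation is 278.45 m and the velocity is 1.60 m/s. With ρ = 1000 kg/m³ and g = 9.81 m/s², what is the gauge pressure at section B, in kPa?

P₂ ≈ 168 kPa

Pressure head at A: ψ₁ = P₁/(ρg) = 128×1000 / (1000 × 9.81) = 13.05 m.
Velocity heads: v₁²/2g = 3.07²/19.62 = 0.480 m; v₂²/2g = 1.60²/19.62 = 0.130 m.
Total head H = z₁ + ψ₁ + v₁²/2g = 282.22 + 13.05 + 0.480 = 295.75 m.
ψ₂ = H − z₂ − v₂²/2g = 295.75 − 278.45 − 0.130 = 17.17 m.
P₂ = ρgψ₂ = 1000 × 9.81 × 17.17 ≈ 168 kPa.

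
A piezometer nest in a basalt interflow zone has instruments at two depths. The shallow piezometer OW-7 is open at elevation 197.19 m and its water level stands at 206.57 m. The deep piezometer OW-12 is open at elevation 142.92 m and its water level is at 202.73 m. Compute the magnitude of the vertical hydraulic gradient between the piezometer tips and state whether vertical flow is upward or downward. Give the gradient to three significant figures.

|i_v| ≈ 0.0708; vertical flow is downward

Total head at OW-7: h = 206.57 m (water level in the standpipe).
Total head at OW-12: h = 202.73 m.
Δh = h(OW-7) − h(OW-12) = 206.57 − 202.73 = 3.84 m.
Vertical separation Δz = 197.19 − 142.92 = 54.27 m.
|i_v| = |Δh| / Δz = 3.84 / 54.27 = 0.0708.
Head is higher in the shallow piezometer, so vertical flow is downward (recharge condition).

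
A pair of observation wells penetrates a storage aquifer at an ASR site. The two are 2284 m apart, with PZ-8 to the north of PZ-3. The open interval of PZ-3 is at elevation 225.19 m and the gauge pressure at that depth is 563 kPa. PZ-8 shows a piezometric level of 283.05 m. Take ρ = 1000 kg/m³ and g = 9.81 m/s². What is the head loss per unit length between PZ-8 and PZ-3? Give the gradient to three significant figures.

i ≈ 0.000206 m/m

Pressure head at PZ-3: ψ = P/(ρg) = 563×1000 / (1000 × 9.81) = 57.39 m.
Total head at PZ-3: h = z + ψ = 225.19 + 57.39 = 282.58 m.
Total head at PZ-8: h = 283.05 m (water level in the piezometer is the total head).
Head difference: h(PZ-3) − h(PZ-8) = 282.58 − 283.05 = -0.47 m.
Hydraulic gradient: i = |Δh| / L = 0.47 / 2284 = 0.000206.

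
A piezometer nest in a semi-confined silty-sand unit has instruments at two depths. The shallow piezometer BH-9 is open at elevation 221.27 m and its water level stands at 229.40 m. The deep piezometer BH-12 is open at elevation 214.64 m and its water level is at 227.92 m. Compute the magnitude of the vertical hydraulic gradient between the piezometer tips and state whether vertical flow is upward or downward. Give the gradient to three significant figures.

|i_v| ≈ 0.223; vertical flow is downward

Total head at BH-9: h = 229.40 m (water level in the standpipe).
Total head at BH-12: h = 227.92 m.
Δh = h(BH-9) − h(BH-12) = 229.40 − 227.92 = 1.48 m.
Vertical separation Δz = 221.27 − 214.64 = 6.63 m.
|i_v| = |Δh| / Δz = 1.48 / 6.63 = 0.223.
Head is higher in the shallow piezometer, so vertical flow is downward (recharge condition).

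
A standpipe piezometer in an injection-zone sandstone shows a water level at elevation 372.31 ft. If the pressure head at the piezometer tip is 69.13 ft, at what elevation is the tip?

z ≈ 303.18 ft

z = h − ψ = 372.31 − 69.13 = 303.18 ft.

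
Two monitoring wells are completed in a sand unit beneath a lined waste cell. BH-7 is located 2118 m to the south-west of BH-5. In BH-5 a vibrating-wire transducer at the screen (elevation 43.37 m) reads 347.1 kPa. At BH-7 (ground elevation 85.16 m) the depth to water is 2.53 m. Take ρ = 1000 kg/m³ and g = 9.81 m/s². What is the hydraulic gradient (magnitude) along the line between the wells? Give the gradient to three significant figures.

Pressure head at BH-5: ψ = P/(ρg) = 347.1×1000 / (1000 × 9.81) = 35.38 m.
Total head at BH-5: h = z + ψ = 43.37 + 35.38 = 78.75 m.
Total head at BH-7: h = 85.16 − 2.53 = 82.63 m.
Head difference: h(BH-5) − h(BH-7) = 78.75 − 82.63 = -3.88 m.
Hydraulic gradient: i = |Δh| / L = 3.88 / 2118 = 0.00183.

i ≈ 0.00183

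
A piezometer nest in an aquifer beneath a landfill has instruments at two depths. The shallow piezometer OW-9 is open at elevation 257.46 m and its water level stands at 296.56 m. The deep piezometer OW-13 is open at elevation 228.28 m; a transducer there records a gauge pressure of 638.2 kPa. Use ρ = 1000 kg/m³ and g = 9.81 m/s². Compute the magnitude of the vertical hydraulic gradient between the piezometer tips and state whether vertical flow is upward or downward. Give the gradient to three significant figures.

|i_v| ≈ 0.110; vertical flow is downward

Total head at OW-9: h = 296.56 m (water level in the standpipe).
Pressure head at OW-13: ψ = P/(ρg) = 638.2×1000 / (1000 × 9.81) = 65.06 m.
Total head at OW-13: h = z + ψ = 228.28 + 65.06 = 293.34 m.
Δh = h(OW-9) − h(OW-13) = 296.56 − 293.34 = 3.22 m.
Vertical separation Δz = 257.46 − 228.28 = 29.18 m.
|i_v| = |Δh| / Δz = 3.22 / 29.18 = 0.110.
Head is higher in the shallow piezometer, so vertical flow is downward (recharge condition).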